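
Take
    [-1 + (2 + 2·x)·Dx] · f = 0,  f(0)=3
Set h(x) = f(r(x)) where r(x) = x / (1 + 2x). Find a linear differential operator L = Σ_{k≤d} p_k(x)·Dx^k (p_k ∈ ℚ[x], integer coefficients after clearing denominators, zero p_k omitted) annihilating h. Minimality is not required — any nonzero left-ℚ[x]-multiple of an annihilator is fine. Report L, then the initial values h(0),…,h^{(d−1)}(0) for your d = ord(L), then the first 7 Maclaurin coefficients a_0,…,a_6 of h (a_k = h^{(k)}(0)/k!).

f: a_k = 3, 3/2, -3/8, 3/16, -15/128, 21/256, -63/1024, …
h₀=f(r): pull back L_f along r ⇒ L₀.
L = -1 + (2 + 10·x + 12·x^2)·Dx  (order 1).
h: a_k = 3, 3/2, -27/8, 123/16, -2271/128, 10629/256, -100935/1024, …
ICs: h(0) = 3.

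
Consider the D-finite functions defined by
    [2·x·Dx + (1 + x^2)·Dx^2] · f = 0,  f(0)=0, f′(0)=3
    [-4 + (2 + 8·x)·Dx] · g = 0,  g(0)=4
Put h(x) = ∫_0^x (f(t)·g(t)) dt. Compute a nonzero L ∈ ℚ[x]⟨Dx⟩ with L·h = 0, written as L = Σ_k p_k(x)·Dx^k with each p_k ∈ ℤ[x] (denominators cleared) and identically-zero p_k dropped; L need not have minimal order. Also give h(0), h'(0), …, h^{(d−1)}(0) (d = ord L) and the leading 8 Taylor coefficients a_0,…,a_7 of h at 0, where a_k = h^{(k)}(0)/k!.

f: a_k = 0, 3, 0, -1, 0, 3/5, 0, -3/7, …
g: a_k = 4, 8, -8, 16, -40, 112, -336, 1056, …
L₀ := L_f ⊗_s L_g (sym. prod.), ord ≤ 2.
h=∫₀ˣh₀: take L = L₀·Dx.
L = (12 - 4·x - 4·x^2)·Dx + (-4 - 14·x + 12·x^2 + 16·x^3)·Dx^2 + (1 + 8·x + 17·x^2 + 8·x^3 + 16·x^4)·Dx^3  (order 3).
h: a_k = 0, 0, 6, 8, -7, 8, -274/15, 232/5, …
ICs: h(0) = 0, h′(0) = 0, h′′(0) = 12.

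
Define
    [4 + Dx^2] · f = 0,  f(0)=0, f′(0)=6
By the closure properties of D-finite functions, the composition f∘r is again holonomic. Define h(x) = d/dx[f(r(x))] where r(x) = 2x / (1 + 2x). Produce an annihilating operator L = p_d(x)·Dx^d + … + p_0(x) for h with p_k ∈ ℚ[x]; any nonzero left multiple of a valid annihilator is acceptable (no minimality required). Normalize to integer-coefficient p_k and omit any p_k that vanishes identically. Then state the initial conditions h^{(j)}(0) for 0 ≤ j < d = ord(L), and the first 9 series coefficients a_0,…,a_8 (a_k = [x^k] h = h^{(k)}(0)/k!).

L = (40 + 96·x + 96·x^2) + (12 + 72·x + 144·x^2 + 96·x^3)·Dx + (1 + 8·x + 24·x^2 + 32·x^3 + 16·x^4)·Dx^2  (order 2).
h: a_k = 12, -48, 48, 384, -2752, 11520, -565504/15, 1552384/15, -25222144/105, …
ICs: h(0) = 12, h′(0) = -48.

f: a_k = 0, 6, 0, -4, 0, 4/5, 0, -8/105, 0, …
f∘r: x↦r, Dx↦Dx/r' in L_f ⇒ L₀.
Differentiate: ansatz ord ≤ ord L₀ ⇒ L.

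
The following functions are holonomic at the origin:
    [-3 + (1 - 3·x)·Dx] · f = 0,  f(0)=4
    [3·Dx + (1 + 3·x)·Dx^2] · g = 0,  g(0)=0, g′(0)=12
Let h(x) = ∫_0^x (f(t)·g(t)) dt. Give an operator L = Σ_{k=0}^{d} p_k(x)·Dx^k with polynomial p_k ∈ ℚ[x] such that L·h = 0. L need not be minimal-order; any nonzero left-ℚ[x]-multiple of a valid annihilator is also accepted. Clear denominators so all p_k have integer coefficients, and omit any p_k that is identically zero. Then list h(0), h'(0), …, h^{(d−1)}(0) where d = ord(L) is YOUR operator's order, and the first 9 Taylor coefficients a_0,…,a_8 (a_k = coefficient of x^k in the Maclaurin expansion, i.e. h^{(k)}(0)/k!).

L = 9·Dx + (3 + 27·x)·Dx^2 + (-1 + 9·x^2)·Dx^3  (order 3).
h: a_k = 0, 0, 24, 24, 90, 756/5, 2538/5, 35964/35, 232551/70, …
ICs: h(0) = 0, h′(0) = 0, h′′(0) = 48.

f: a_k = 4, 12, 36, 108, 324, 972, 2916, 8748, 26244, …
g: a_k = 0, 12, -18, 36, -81, 972/5, -486, 8748/7, -6561/2, …
f·g: L₀ = L_f ⊗_s L_g, ord ≤ 1·2.
Integrate: L := L₀·Dx.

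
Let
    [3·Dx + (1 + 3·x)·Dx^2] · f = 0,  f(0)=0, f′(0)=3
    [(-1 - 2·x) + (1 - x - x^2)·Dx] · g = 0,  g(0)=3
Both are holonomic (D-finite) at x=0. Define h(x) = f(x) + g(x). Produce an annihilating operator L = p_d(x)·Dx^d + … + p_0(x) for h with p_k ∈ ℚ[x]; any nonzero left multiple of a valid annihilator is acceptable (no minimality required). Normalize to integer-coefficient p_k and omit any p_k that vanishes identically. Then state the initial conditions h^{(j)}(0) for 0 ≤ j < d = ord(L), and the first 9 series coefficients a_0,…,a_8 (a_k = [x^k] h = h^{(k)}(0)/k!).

f: a_k = 0, 3, -9/2, 9, -81/4, 243/5, -243/2, 2187/7, -6561/8, …
g: a_k = 3, 3, 6, 9, 15, 24, 39, 63, 102, …
h₀=f+g: left-lcm gives L₀, ord ≤ 3.
L = (-126 - 342·x - 468·x^2 - 180·x^3 - 108·x^4)·Dx + (-156·x - 576·x^2 - 672·x^3 - 378·x^4 - 180·x^5)·Dx^2 + (7 + 35·x + 29·x^2 - 63·x^3 - 99·x^4 - 93·x^5 - 36·x^6)·Dx^3  (order 3).
h: a_k = 3, 6, 3/2, 18, -21/4, 363/5, -165/2, 2628/7, -5745/8, …
ICs: h(0) = 3, h′(0) = 6, h′′(0) = 3.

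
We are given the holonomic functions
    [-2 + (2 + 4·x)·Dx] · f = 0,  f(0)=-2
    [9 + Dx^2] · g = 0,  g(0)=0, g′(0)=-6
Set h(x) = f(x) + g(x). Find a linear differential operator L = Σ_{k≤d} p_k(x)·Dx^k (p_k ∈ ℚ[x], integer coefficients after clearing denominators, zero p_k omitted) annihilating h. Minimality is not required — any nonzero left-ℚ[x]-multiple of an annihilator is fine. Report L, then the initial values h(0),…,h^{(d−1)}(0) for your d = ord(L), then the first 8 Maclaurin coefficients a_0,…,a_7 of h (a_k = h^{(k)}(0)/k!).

L = (-27 - 81·x - 81·x^2) + (18 + 117·x + 243·x^2 + 162·x^3)·Dx + (-3 - 9·x - 9·x^2)·Dx^2 + (2 + 13·x + 27·x^2 + 18·x^3)·Dx^3  (order 3).
h: a_k = -2, -8, 1, 8, 5/4, -29/5, 21/8, -114/35, …
ICs: h(0) = -2, h′(0) = -8, h′′(0) = 2.

f: a_k = -2, -2, 1, -1, 5/4, -7/4, 21/8, -33/8, …
g: a_k = 0, -6, 0, 9, 0, -81/20, 0, 243/280, …
Sum ⇒ L₀ = lclm(L_f,L_g) in ℚ(x)⟨Dx⟩.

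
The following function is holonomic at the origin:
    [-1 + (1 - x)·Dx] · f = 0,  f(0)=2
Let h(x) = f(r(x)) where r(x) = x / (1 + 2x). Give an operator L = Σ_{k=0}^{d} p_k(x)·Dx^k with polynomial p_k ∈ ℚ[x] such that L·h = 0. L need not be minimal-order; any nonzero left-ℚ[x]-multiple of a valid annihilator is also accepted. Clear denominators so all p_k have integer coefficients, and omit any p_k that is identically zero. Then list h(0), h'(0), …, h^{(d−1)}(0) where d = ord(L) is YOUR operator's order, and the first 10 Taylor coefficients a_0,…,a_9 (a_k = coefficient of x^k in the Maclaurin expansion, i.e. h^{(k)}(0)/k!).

L = -1 + (1 + 3·x + 2·x^2)·Dx  (order 1).
h: a_k = 2, 2, -2, 2, -2, 2, -2, 2, -2, 2, …
ICs: h(0) = 2.

f: a_k = 2, 2, 2, 2, 2, 2, 2, 2, 2, 2, …
L₀ from L_f via x↦r, Dx↦r'^{-1}Dx.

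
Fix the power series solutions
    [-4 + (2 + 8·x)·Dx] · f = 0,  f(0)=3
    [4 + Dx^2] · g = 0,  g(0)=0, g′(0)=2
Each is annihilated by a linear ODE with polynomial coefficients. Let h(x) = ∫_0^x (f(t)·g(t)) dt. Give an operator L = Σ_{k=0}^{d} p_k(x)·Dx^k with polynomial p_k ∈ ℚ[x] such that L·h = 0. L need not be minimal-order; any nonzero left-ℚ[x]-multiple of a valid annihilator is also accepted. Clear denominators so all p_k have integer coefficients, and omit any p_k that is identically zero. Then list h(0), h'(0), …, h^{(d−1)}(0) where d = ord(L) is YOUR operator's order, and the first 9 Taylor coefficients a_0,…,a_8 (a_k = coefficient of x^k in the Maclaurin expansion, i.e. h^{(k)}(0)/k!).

f: a_k = 3, 6, -6, 12, -30, 84, -252, 792, -2574, …
g: a_k = 0, 2, 0, -4/3, 0, 4/15, 0, -8/315, 0, …
f·g: L₀ = L_f ⊗_s L_g, ord ≤ 1·2.
Integrate: L := L₀·Dx.
L = (16 + 32·x + 64·x^2)·Dx + (-4 - 16·x)·Dx^2 + (1 + 8·x + 16·x^2)·Dx^3  (order 3).
h: a_k = 0, 0, 3, 4, -4, 16/5, -128/15, 768/35, -6112/105, …
ICs: h(0) = 0, h′(0) = 0, h′′(0) = 6.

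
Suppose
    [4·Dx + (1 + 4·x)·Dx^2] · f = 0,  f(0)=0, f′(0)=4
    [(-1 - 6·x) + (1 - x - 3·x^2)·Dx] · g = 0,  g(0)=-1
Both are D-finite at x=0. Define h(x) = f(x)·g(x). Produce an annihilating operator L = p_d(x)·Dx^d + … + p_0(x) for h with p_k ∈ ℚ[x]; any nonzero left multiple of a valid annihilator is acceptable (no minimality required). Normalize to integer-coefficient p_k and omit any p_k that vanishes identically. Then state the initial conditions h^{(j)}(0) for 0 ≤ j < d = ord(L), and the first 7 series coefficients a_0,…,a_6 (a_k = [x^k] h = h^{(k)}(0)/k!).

L = (10 + 48·x) + (-2 + 24·x + 60·x^2)·Dx + (-1 - 3·x + 7·x^2 + 12·x^3)·Dx^2  (order 2).
h: a_k = 0, -4, 4, -88/3, 140/3, -3692/15, 8648/15, …
ICs: h(0) = 0, h′(0) = -4.

f: a_k = 0, 4, -8, 64/3, -64, 1024/5, -2048/3, …
g: a_k = -1, -1, -4, -7, -19, -40, -97, …
L₀ := L_f ⊗_s L_g (sym. prod.), ord ≤ 2.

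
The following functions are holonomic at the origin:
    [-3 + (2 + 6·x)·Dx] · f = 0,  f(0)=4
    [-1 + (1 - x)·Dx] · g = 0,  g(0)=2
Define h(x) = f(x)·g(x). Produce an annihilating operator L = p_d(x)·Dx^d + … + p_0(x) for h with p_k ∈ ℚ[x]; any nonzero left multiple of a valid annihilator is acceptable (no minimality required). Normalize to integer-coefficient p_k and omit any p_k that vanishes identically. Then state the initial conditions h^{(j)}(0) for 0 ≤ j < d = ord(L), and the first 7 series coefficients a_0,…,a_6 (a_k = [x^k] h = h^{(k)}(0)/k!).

f: a_k = 4, 6, -9/2, 27/4, -405/32, 1701/64, -15309/256, …
g: a_k = 2, 2, 2, 2, 2, 2, 2, …
L₀ := L_f ⊗_s L_g (sym. prod.), ord ≤ 1.
L = (5 + 3·x) + (-2 - 4·x + 6·x^2)·Dx  (order 1).
h: a_k = 8, 20, 11, 49/2, -13/16, 1675/32, -8609/128, …
ICs: h(0) = 8.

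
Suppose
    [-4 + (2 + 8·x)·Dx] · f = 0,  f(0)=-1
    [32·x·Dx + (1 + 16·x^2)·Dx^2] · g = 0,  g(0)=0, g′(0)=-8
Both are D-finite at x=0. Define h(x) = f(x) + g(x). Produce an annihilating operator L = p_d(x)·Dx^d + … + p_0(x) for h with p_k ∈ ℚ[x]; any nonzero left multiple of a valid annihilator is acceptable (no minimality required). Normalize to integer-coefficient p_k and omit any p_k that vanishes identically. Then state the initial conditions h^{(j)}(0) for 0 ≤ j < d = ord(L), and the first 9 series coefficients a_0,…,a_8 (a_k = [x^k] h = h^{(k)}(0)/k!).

L = (-32 - 320·x + 1536·x^2 + 3072·x^3)·Dx + (-22 - 128·x + 320·x^2 + 6144·x^3 + 10752·x^4)·Dx^2 + (-1 + 12·x + 96·x^2 + 384·x^3 + 1792·x^4 + 3072·x^5)·Dx^3  (order 3).
h: a_k = -1, -10, 2, 116/3, 10, -2188/5, 84, 30920/7, 858, …
ICs: h(0) = -1, h′(0) = -10, h′′(0) = 4.

f: a_k = -1, -2, 2, -4, 10, -28, 84, -264, 858, …
g: a_k = 0, -8, 0, 128/3, 0, -2048/5, 0, 32768/7, 0, …
L₀ := lclm(L_f,L_g); ord L₀ ≤ 1+2.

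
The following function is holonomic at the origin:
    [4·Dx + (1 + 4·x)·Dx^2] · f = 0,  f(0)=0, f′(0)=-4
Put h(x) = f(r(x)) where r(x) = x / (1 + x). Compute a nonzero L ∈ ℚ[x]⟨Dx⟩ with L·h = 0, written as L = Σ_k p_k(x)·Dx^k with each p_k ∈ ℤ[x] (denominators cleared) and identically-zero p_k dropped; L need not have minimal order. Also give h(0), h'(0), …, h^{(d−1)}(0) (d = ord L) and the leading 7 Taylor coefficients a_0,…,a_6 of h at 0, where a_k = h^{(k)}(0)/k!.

L = (6 + 10·x)·Dx + (1 + 6·x + 5·x^2)·Dx^2  (order 2).
h: a_k = 0, -4, 12, -124/3, 156, -3124/5, 2604, …
ICs: h(0) = 0, h′(0) = -4.

f: a_k = 0, -4, 8, -64/3, 64, -1024/5, 2048/3, …
L₀ from L_f via x↦r, Dx↦r'^{-1}Dx.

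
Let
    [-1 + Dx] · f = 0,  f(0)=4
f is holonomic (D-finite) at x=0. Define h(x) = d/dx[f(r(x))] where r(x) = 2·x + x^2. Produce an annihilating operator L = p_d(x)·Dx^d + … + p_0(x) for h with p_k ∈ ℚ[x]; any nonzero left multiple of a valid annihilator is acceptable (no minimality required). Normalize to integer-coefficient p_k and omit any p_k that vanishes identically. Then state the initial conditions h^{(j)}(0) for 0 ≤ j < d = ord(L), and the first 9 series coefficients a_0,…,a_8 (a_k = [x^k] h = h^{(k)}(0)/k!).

L = (3 + 4·x + 2·x^2) + (-1 - x)·Dx  (order 1).
h: a_k = 8, 24, 40, 152/3, 52, 692/15, 1628/45, 180/7, 5281/315, …
ICs: h(0) = 8.

f: a_k = 4, 4, 2, 2/3, 1/6, 1/30, 1/180, 1/1260, 1/10080, …
L₀ from L_f via x↦r, Dx↦r'^{-1}Dx.
Differentiate: ansatz ord ≤ ord L₀ ⇒ L.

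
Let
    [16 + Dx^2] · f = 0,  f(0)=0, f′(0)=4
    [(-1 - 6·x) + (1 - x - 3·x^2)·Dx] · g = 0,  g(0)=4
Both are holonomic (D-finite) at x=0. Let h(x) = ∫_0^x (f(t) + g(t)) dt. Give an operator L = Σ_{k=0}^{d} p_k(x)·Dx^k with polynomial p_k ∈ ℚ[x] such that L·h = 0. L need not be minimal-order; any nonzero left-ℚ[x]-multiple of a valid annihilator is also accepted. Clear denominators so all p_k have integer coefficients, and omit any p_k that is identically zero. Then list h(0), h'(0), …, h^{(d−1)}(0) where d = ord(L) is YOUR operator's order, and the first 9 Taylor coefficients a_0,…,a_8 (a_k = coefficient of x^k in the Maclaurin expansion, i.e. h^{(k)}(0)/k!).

L = (-464 - 2816·x - 416·x^2 - 2112·x^3 - 5760·x^4 - 6912·x^5)·Dx + (192 - 304·x - 672·x^2 + 1312·x^3 + 1008·x^4 - 3456·x^5 - 3456·x^6)·Dx^2 + (-29 - 176·x - 26·x^2 - 132·x^3 - 360·x^4 - 432·x^5)·Dx^3 + (12 - 19·x - 42·x^2 + 82·x^3 + 63·x^4 - 216·x^5 - 216·x^6)·Dx^4  (order 4).
h: a_k = 0, 4, 4, 16/3, 13/3, 76/5, 1264/45, 388/7, 68099/630, …
ICs: h(0) = 0, h′(0) = 4, h′′(0) = 8, h′′′(0) = 32.

f: a_k = 0, 4, 0, -32/3, 0, 128/15, 0, -1024/315, 0, …
g: a_k = 4, 4, 16, 28, 76, 160, 388, 868, 2032, …
Weyl lclm of L_f,L_g ⇒ L₀ (ord ≤ 3).
h=∫h₀ ⇒ L = L₀·Dx.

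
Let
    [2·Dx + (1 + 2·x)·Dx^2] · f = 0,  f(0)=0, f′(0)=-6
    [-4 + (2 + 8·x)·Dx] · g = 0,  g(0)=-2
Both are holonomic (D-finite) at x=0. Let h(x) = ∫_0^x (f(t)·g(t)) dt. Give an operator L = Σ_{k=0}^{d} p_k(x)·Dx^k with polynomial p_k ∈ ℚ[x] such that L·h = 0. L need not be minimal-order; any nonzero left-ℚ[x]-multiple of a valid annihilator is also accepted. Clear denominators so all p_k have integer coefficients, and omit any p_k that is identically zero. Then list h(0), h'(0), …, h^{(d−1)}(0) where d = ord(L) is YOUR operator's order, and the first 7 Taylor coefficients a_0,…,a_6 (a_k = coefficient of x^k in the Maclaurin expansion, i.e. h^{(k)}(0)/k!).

L = (8 + 8·x)·Dx + (-2 - 8·x)·Dx^2 + (1 + 10·x + 32·x^2 + 32·x^3)·Dx^3  (order 3).
h: a_k = 0, 0, 6, 4, -8, 16, -524/15, …
ICs: h(0) = 0, h′(0) = 0, h′′(0) = 12.

f: a_k = 0, -6, 6, -8, 12, -96/5, 32, …
g: a_k = -2, -4, 4, -8, 20, -56, 168, …
f·g: L₀ = L_f ⊗_s L_g, ord ≤ 2·1.
Integrate: L := L₀·Dx.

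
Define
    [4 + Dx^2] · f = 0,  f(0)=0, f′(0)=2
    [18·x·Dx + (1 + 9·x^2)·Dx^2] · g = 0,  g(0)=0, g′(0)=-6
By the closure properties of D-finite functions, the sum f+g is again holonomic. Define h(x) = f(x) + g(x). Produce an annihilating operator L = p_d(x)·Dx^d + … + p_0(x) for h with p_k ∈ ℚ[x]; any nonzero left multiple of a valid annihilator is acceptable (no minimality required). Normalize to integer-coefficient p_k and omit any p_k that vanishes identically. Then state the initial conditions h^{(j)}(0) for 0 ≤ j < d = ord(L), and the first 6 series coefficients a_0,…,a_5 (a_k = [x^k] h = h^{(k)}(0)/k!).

f: a_k = 0, 2, 0, -4/3, 0, 4/15, …
g: a_k = 0, -6, 0, 18, 0, -486/5, …
h₀=f+g: left-lcm gives L₀, ord ≤ 4.
L = (-3744·x + 37584·x^3 + 11664·x^5)·Dx + (-28 + 864·x^2 + 10692·x^4 + 5832·x^6)·Dx^2 + (-936·x + 9396·x^3 + 2916·x^5)·Dx^3 + (-7 + 216·x^2 + 2673·x^4 + 1458·x^6)·Dx^4  (order 4).
h: a_k = 0, -4, 0, 50/3, 0, -1454/15, …
ICs: h(0) = 0, h′(0) = -4, h′′(0) = 0, h′′′(0) = 100.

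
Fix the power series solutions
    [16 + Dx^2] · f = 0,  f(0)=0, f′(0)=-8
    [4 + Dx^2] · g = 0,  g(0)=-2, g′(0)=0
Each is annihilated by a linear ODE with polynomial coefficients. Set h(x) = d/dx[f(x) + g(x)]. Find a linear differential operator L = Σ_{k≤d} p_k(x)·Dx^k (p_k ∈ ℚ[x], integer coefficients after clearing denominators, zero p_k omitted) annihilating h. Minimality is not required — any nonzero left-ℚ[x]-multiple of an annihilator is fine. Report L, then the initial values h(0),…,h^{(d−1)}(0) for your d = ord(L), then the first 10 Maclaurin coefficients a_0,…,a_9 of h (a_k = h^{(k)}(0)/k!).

L = 64 + 20·Dx^2 + Dx^4  (order 4).
h: a_k = -8, 8, 64, -16/3, -256/3, 16/15, 2048/45, -32/315, -4096/315, 16/2835, …
ICs: h(0) = -8, h′(0) = 8, h′′(0) = 128, h′′′(0) = -32.

f: a_k = 0, -8, 0, 64/3, 0, -256/15, 0, 2048/315, 0, -4096/2835, …
g: a_k = -2, 0, 4, 0, -4/3, 0, 8/45, 0, -4/315, 0, …
L₀ := lclm(L_f,L_g); ord L₀ ≤ 2+2.
h₀' ⇒ L via d/dx closure of L₀.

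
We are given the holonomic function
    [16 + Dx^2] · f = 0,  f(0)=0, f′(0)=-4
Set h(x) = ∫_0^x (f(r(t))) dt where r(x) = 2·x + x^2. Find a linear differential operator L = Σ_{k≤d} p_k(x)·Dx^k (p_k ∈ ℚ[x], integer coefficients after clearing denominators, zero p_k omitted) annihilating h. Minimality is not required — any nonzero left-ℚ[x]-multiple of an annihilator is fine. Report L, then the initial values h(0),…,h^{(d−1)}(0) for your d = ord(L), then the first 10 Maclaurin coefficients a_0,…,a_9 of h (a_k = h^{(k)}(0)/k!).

L = (64 + 192·x + 192·x^2 + 64·x^3)·Dx - Dx^2 + (1 + x)·Dx^3  (order 3).
h: a_k = 0, 0, -4, -4/3, 64/3, 128/5, -1568/45, -96, -10496/315, 50176/405, …
ICs: h(0) = 0, h′(0) = 0, h′′(0) = -8.

f: a_k = 0, -4, 0, 32/3, 0, -128/15, 0, 1024/315, 0, -2048/2835, …
h₀=f(r): pull back L_f along r ⇒ L₀.
h=∫h₀ ⇒ L = L₀·Dx.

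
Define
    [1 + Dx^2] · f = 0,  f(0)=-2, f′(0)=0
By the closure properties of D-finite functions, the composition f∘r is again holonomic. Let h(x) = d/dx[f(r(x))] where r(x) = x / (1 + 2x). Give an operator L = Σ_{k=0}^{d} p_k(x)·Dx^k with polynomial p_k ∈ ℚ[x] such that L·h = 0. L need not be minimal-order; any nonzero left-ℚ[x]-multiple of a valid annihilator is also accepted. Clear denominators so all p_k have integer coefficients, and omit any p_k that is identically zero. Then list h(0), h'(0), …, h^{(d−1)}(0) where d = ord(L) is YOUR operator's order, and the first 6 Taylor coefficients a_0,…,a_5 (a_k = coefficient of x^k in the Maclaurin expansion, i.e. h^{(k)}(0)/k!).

L = (25 + 96·x + 96·x^2) + (12 + 72·x + 144·x^2 + 96·x^3)·Dx + (1 + 8·x + 24·x^2 + 32·x^3 + 16·x^4)·Dx^2  (order 2).
h: a_k = 0, 2, -12, 143/3, -470/3, 27601/60, …
ICs: h(0) = 0, h′(0) = 2.

f: a_k = -2, 0, 1, 0, -1/12, 0, …
L₀ from L_f via x↦r, Dx↦r'^{-1}Dx.
h=h₀': d/dx-closure on L₀ ⇒ L.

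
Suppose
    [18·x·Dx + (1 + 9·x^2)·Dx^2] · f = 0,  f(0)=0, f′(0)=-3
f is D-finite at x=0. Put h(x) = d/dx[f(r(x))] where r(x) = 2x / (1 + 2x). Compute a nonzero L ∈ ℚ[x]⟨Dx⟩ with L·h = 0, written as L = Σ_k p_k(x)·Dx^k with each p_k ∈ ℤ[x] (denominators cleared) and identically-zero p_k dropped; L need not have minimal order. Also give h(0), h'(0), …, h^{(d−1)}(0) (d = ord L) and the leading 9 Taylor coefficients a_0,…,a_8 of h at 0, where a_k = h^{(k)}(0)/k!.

L = (4 + 80·x) + (1 + 4·x + 40·x^2)·Dx  (order 1).
h: a_k = -6, 24, 144, -1536, 384, 59904, -254976, -1376256, 15704064, …
ICs: h(0) = -6.

f: a_k = 0, -3, 0, 9, 0, -243/5, 0, 2187/7, 0, …
h₀=f(r): pull back L_f along r ⇒ L₀.
h₀' ⇒ L via d/dx closure of L₀.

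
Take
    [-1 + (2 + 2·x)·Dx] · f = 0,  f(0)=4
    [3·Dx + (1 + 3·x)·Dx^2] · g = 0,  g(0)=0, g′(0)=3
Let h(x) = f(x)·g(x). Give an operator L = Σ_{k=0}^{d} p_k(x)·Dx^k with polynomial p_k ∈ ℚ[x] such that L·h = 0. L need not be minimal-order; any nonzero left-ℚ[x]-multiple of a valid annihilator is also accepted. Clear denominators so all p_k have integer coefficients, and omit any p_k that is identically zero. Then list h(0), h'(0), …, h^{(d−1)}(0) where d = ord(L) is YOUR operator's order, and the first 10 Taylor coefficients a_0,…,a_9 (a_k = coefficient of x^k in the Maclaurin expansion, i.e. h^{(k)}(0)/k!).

L = (-3 + 3·x) + (8 + 8·x)·Dx + (4 + 20·x + 28·x^2 + 12·x^3)·Dx^2  (order 2).
h: a_k = 0, 12, -12, 51/2, -60, 23649/160, -60063/160, 8737857/8960, -11549583/4480, 396256599/57344, …
ICs: h(0) = 0, h′(0) = 12.

f: a_k = 4, 2, -1/2, 1/4, -5/32, 7/64, -21/256, 33/512, -429/8192, 715/16384, …
g: a_k = 0, 3, -9/2, 9, -81/4, 243/5, -243/2, 2187/7, -6561/8, 2187, …
Sym-product of L_f,L_g gives L₀ (≤ ord 2).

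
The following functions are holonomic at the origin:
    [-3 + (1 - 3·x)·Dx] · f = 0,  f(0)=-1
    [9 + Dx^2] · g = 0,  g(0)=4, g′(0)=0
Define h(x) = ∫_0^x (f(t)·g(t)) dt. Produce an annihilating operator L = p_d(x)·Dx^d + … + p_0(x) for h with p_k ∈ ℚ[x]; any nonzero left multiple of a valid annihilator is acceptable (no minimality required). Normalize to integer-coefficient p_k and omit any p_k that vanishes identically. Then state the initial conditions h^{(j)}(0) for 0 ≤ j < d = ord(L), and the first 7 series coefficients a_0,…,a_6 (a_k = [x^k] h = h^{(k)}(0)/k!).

f: a_k = -1, -3, -9, -27, -81, -243, -729, …
g: a_k = 4, 0, -18, 0, 27/2, 0, -81/20, …
Product ⇒ symmetric product L₀, ord ≤ 2.
h=∫₀ˣh₀: take L = L₀·Dx.
L = (-9 + 27·x)·Dx + 6·Dx^2 + (-1 + 3·x)·Dx^3  (order 3).
h: a_k = 0, -4, -6, -6, -27/2, -351/10, -351/4, …
ICs: h(0) = 0, h′(0) = -4, h′′(0) = -12.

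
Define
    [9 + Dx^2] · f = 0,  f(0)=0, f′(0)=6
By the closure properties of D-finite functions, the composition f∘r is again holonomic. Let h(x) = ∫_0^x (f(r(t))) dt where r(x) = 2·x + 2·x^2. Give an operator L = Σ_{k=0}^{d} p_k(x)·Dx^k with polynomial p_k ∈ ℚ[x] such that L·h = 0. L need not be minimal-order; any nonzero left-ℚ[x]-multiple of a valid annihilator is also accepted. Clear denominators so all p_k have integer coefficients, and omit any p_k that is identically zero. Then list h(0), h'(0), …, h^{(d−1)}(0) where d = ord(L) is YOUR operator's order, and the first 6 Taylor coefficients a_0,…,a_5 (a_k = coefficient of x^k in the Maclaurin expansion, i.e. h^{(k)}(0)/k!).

f: a_k = 0, 6, 0, -9, 0, 81/20, …
Substitute x→r, Dx→(1/r')Dx; clear ⇒ L₀.
∫: right-multiply L₀ by Dx.
L = (36 + 216·x + 432·x^2 + 288·x^3)·Dx - 2·Dx^2 + (1 + 2·x)·Dx^3  (order 3).
h: a_k = 0, 0, 6, 4, -18, -216/5, …
ICs: h(0) = 0, h′(0) = 0, h′′(0) = 12.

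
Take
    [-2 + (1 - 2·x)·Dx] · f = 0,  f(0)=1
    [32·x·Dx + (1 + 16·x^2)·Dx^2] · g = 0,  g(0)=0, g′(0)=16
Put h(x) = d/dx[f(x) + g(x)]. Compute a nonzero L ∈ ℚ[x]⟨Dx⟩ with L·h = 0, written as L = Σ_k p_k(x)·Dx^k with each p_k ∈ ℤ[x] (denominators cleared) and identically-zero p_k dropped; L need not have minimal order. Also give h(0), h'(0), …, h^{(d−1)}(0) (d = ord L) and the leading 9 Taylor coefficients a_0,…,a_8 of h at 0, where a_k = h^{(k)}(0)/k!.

L = (-32 + 256·x + 1536·x^2) + (14 - 32·x - 160·x^2 + 1536·x^3)·Dx + (-1 - 6·x - 96·x^3 + 256·x^4)·Dx^2  (order 2).
h: a_k = 18, 8, -232, 64, 4256, 384, -64640, 2048, 1053184, …
ICs: h(0) = 18, h′(0) = 8.

f: a_k = 1, 2, 4, 8, 16, 32, 64, 128, 256, …
g: a_k = 0, 16, 0, -256/3, 0, 4096/5, 0, -65536/7, 0, …
Weyl lclm of L_f,L_g ⇒ L₀ (ord ≤ 3).
Differentiate: ansatz ord ≤ ord L₀ ⇒ L.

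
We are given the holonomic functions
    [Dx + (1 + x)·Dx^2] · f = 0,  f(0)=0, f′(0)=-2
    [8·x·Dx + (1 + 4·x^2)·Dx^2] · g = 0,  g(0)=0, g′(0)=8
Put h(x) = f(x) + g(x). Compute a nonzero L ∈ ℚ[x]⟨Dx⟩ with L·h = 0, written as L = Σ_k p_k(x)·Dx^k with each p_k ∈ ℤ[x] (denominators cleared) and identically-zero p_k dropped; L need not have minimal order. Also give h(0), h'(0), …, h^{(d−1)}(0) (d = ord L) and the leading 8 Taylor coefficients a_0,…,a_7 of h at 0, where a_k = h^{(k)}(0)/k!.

L = (-8 - 24·x + 96·x^2 + 32·x^3)·Dx + (-10 - 16·x + 72·x^2 + 192·x^3 + 64·x^4)·Dx^2 + (-1 + 7·x + 8·x^2 + 32·x^3 + 48·x^4 + 16·x^5)·Dx^3  (order 3).
h: a_k = 0, 6, 1, -34/3, 1/2, 126/5, 1/3, -514/7, …
ICs: h(0) = 0, h′(0) = 6, h′′(0) = 2.

f: a_k = 0, -2, 1, -2/3, 1/2, -2/5, 1/3, -2/7, …
g: a_k = 0, 8, 0, -32/3, 0, 128/5, 0, -512/7, …
Weyl lclm of L_f,L_g ⇒ L₀ (ord ≤ 4).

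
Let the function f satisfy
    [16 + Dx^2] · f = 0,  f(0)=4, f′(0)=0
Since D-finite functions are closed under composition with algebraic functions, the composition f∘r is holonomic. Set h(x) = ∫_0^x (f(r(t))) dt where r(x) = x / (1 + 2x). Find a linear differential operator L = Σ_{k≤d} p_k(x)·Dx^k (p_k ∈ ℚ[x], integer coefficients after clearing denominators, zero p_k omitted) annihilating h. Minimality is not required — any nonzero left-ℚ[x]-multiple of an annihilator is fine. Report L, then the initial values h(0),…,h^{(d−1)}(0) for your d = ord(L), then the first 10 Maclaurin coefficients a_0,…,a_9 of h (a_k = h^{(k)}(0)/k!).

L = 16·Dx + (4 + 24·x + 48·x^2 + 32·x^3)·Dx^2 + (1 + 8·x + 24·x^2 + 32·x^3 + 16·x^4)·Dx^3  (order 3).
h: a_k = 0, 4, 0, -32/3, 32, -1024/15, 1024/9, -5632/45, -256/5, 2410496/2835, …
ICs: h(0) = 0, h′(0) = 4, h′′(0) = 0.

f: a_k = 4, 0, -32, 0, 128/3, 0, -1024/45, 0, 2048/315, 0, …
L₀ from L_f via x↦r, Dx↦r'^{-1}Dx.
∫: right-multiply L₀ by Dx.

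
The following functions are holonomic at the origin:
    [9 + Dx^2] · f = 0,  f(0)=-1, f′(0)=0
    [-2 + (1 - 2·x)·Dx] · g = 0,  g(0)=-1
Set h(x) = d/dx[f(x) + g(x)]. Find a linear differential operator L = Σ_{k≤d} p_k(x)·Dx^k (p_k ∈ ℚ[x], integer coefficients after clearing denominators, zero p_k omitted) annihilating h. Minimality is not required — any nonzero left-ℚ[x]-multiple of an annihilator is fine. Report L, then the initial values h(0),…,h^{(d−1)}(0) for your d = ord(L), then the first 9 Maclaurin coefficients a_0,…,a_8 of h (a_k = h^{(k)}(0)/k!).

f: a_k = -1, 0, 9/2, 0, -27/8, 0, 81/80, 0, -729/4480, …
g: a_k = -1, -2, -4, -8, -16, -32, -64, -128, -256, …
f+g: L₀ = lclm(L_f,L_g), ord ≤ 2+1.
Differentiate: ansatz ord ≤ ord L₀ ⇒ L.
L = (684 - 432·x + 432·x^2) + (-99 + 306·x - 324·x^2 + 216·x^3)·Dx + (76 - 48·x + 48·x^2)·Dx^2 + (-11 + 34·x - 36·x^2 + 24·x^3)·Dx^3  (order 3).
h: a_k = -2, 1, -24, -155/2, -160, -15117/40, -896, -1147609/560, -4608, …
ICs: h(0) = -2, h′(0) = 1, h′′(0) = -48.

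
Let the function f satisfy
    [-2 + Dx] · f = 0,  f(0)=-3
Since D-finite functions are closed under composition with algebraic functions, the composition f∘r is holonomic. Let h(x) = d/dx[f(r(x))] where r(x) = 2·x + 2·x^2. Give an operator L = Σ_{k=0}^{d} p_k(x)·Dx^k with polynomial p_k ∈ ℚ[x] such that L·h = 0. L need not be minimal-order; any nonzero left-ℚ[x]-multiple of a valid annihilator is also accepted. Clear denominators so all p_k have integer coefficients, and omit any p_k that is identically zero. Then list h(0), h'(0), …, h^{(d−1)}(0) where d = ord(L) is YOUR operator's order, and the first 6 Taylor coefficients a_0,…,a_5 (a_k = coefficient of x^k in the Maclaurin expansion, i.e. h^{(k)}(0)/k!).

f: a_k = -3, -6, -6, -4, -2, -4/5, …
f∘r: x↦r, Dx↦Dx/r' in L_f ⇒ L₀.
Differentiate: ansatz ord ≤ ord L₀ ⇒ L.
L = (6 + 16·x + 16·x^2) + (-1 - 2·x)·Dx  (order 1).
h: a_k = -12, -72, -240, -608, -1248, -11072/5, …
ICs: h(0) = -12.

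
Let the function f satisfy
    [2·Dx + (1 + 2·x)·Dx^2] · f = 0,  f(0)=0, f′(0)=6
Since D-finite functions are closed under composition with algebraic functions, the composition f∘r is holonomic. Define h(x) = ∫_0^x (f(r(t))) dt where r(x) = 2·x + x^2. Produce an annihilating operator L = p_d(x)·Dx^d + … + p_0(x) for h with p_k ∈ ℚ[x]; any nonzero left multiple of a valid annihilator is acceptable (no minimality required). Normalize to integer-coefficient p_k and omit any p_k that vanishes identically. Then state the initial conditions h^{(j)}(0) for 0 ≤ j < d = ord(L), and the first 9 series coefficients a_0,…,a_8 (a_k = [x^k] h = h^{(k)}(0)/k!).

L = (3 + 4·x + 2·x^2)·Dx^2 + (1 + 5·x + 6·x^2 + 2·x^3)·Dx^3  (order 3).
h: a_k = 0, 0, 6, -6, 10, -102/5, 232/5, -792/7, 2028/7, …
ICs: h(0) = 0, h′(0) = 0, h′′(0) = 12.

f: a_k = 0, 6, -6, 8, -12, 96/5, -32, 384/7, -96, …
L₀ from L_f via x↦r, Dx↦r'^{-1}Dx.
h=∫₀ˣh₀: take L = L₀·Dx.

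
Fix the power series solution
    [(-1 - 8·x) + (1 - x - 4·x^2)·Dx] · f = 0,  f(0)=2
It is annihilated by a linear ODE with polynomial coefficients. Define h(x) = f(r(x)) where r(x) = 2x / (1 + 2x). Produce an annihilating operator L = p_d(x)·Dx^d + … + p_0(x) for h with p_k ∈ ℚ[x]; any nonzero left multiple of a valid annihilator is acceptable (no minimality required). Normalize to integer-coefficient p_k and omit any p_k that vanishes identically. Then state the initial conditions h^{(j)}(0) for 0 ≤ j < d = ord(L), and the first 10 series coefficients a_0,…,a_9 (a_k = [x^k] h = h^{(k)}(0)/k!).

L = (2 + 36·x) + (-1 - 4·x + 12·x^2 + 32·x^3)·Dx  (order 1).
h: a_k = 2, 4, 32, 0, 512, -1024, 10240, -36864, 237568, -1064960, …
ICs: h(0) = 2.

f: a_k = 2, 2, 10, 18, 58, 130, 362, 882, 2330, 5858, …
Substitute x→r, Dx→(1/r')Dx; clear ⇒ L₀.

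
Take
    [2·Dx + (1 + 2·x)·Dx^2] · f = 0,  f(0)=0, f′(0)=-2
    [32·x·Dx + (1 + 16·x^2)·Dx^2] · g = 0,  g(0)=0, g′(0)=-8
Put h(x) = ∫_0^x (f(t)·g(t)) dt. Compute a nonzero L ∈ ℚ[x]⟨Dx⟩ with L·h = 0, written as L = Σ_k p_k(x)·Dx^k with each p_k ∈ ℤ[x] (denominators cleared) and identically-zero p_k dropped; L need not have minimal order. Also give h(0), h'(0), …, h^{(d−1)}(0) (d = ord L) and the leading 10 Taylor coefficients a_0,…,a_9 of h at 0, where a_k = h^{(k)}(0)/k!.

f: a_k = 0, -2, 2, -8/3, 4, -32/5, 32/3, -128/7, 32, -512/9, …
g: a_k = 0, -8, 0, 128/3, 0, -2048/5, 0, 32768/7, 0, -524288/9, …
L₀ := L_f ⊗_s L_g (sym. prod.), ord ≤ 4.
h=∫₀ˣh₀: take L = L₀·Dx.
L = (2304 + 8960·x + 114688·x^2 + 552960·x^3 + 983040·x^4 + 851968·x^5 + 1048576·x^7)·Dx^2 + (1032 + 14720·x + 111872·x^2 + 616448·x^3 + 1884160·x^4 + 3047424·x^5 + 2293760·x^6 + 1572864·x^7 + 3670016·x^8)·Dx^3 + (72 + 2512·x + 19968·x^2 + 99072·x^3 + 393216·x^4 + 1019904·x^5 + 1572864·x^6 + 1376256·x^7 + 1572864·x^8 + 2097152·x^9)·Dx^4 + (17 + 132·x + 964·x^2 + 4864·x^3 + 18432·x^4 + 55296·x^5 + 129024·x^6 + 196608·x^7 + 196608·x^8 + 262144·x^9 + 262144·x^10)·Dx^5  (order 5).
h: a_k = 0, 0, 0, 16/3, -4, -64/5, 80/9, 4864/45, -1376/15, -41984/45, …
ICs: h(0) = 0, h′(0) = 0, h′′(0) = 0, h′′′(0) = 32, h′′′′(0) = -96.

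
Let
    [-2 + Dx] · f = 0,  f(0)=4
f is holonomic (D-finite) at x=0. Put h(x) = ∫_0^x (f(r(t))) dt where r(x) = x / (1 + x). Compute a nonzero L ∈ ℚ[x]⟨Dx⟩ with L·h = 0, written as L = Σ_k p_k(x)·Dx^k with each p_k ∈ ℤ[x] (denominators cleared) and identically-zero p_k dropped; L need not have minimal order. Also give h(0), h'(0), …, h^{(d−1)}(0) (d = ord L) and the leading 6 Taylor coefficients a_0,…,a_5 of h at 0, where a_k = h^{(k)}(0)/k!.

L = -2·Dx + (1 + 2·x + x^2)·Dx^2  (order 2).
h: a_k = 0, 4, 4, 0, -2/3, 8/15, …
ICs: h(0) = 0, h′(0) = 4.

f: a_k = 4, 8, 8, 16/3, 8/3, 16/15, …
Substitute x→r, Dx→(1/r')Dx; clear ⇒ L₀.
h=∫h₀ ⇒ L = L₀·Dx.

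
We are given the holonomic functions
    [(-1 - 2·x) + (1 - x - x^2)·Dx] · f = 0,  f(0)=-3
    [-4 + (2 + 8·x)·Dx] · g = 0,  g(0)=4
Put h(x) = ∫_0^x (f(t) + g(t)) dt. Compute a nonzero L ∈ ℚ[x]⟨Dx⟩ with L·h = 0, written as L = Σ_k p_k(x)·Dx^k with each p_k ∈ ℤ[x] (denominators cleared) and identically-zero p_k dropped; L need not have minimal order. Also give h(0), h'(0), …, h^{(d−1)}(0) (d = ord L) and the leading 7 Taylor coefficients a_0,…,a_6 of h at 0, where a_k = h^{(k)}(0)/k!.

f: a_k = -3, -3, -6, -9, -15, -24, -39, …
g: a_k = 4, 8, -8, 16, -40, 112, -336, …
Weyl lclm of L_f,L_g ⇒ L₀ (ord ≤ 2).
h=∫₀ˣh₀: take L = L₀·Dx.
L = (-12 - 48·x - 48·x^2 - 40·x^3)·Dx + (8 + 30·x + 114·x^2 + 152·x^3 + 100·x^4)·Dx^2 + (1 - 5·x - 39·x^2 + 6·x^3 + 82·x^4 + 40·x^5)·Dx^3  (order 3).
h: a_k = 0, 1, 5/2, -14/3, 7/4, -11, 44/3, …
ICs: h(0) = 0, h′(0) = 1, h′′(0) = 5.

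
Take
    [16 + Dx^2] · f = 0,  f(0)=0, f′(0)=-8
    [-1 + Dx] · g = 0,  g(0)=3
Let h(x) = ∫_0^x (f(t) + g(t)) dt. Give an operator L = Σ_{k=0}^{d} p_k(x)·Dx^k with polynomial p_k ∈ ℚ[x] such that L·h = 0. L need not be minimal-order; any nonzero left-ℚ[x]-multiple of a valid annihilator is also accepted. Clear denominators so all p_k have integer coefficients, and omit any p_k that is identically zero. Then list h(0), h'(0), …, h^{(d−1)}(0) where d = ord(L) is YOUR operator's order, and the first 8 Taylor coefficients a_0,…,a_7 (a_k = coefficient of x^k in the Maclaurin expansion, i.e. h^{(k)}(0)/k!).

f: a_k = 0, -8, 0, 64/3, 0, -256/15, 0, 2048/315, …
g: a_k = 3, 3, 3/2, 1/2, 1/8, 1/40, 1/240, 1/1680, …
Weyl lclm of L_f,L_g ⇒ L₀ (ord ≤ 3).
∫: right-multiply L₀ by Dx.
L = -16·Dx + 16·Dx^2 - Dx^3 + Dx^4  (order 4).
h: a_k = 0, 3, -5/2, 1/2, 131/24, 1/40, -409/144, 1/1680, …
ICs: h(0) = 0, h′(0) = 3, h′′(0) = -5, h′′′(0) = 3.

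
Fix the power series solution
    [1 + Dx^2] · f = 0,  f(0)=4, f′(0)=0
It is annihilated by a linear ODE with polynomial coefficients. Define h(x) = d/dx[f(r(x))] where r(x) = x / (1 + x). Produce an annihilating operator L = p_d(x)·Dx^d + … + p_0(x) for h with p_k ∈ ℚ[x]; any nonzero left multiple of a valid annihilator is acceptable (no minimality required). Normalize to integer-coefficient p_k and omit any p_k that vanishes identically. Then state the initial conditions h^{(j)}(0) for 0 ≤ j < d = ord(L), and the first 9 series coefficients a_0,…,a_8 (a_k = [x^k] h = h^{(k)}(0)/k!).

f: a_k = 4, 0, -2, 0, 1/6, 0, -1/180, 0, 1/10080, …
h₀=f(r): pull back L_f along r ⇒ L₀.
Derive L from L₀ (diff closure).
L = (7 + 12·x + 6·x^2) + (6 + 18·x + 18·x^2 + 6·x^3)·Dx + (1 + 4·x + 6·x^2 + 4·x^3 + x^4)·Dx^2  (order 2).
h: a_k = 0, -4, 12, -70/3, 110/3, -1501/30, 609/10, -16699/252, 8791/140, …
ICs: h(0) = 0, h′(0) = -4.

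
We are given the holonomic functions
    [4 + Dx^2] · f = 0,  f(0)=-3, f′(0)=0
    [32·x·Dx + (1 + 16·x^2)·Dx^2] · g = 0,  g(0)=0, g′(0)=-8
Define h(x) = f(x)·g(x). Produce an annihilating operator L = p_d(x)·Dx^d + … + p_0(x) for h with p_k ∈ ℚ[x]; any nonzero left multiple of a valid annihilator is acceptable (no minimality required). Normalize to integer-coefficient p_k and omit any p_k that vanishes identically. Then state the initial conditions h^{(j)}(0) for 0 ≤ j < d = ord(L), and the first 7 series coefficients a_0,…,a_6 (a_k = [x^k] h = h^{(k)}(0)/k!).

L = (1360 + 60416·x^2 + 106496·x^4 + 262144·x^6 + 1048576·x^8) + (2304·x + 45056·x^3 + 196608·x^5 + 1048576·x^7)·Dx + (360 + 15872·x^2 + 36864·x^4 + 131072·x^6 + 524288·x^8)·Dx^2 + (576·x + 11264·x^3 + 49152·x^5 + 262144·x^7)·Dx^3 + (5 + 192·x^2 + 2560·x^4 + 16384·x^6 + 65536·x^8)·Dx^4  (order 4).
h: a_k = 0, 24, 0, -176, 0, 7504/5, 0, …
ICs: h(0) = 0, h′(0) = 24, h′′(0) = 0, h′′′(0) = -1056.

f: a_k = -3, 0, 6, 0, -2, 0, 4/15, …
g: a_k = 0, -8, 0, 128/3, 0, -2048/5, 0, …
Sym-product of L_f,L_g gives L₀ (≤ ord 4).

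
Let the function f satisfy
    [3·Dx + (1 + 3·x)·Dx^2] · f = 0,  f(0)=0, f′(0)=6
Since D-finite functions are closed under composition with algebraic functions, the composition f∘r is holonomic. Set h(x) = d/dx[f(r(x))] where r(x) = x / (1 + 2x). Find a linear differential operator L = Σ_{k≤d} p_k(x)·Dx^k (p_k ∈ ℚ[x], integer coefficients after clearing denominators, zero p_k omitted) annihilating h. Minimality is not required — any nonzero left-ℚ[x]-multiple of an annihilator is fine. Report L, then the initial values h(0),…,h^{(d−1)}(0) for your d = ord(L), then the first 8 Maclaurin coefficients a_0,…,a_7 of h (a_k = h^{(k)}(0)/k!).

f: a_k = 0, 6, -9, 18, -81/2, 486/5, -243, 4374/7, …
f∘r: x↦r, Dx↦Dx/r' in L_f ⇒ L₀.
Derive L from L₀ (diff closure).
L = (7 + 20·x) + (1 + 7·x + 10·x^2)·Dx  (order 1).
h: a_k = 6, -42, 234, -1218, 6186, -31122, 155994, -780738, …
ICs: h(0) = 6.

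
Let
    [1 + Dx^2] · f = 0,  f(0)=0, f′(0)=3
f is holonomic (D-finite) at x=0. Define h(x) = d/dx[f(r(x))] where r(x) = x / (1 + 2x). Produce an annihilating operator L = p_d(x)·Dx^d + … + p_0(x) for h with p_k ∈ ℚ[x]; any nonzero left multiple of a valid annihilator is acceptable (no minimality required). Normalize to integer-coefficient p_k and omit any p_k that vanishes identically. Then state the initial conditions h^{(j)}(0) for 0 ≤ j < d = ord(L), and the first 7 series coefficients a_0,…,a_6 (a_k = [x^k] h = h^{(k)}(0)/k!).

f: a_k = 0, 3, 0, -1/2, 0, 1/40, 0, …
Change of var in L_f (x↦r) gives L₀.
Differentiate: ansatz ord ≤ ord L₀ ⇒ L.
L = (25 + 96·x + 96·x^2) + (12 + 72·x + 144·x^2 + 96·x^3)·Dx + (1 + 8·x + 24·x^2 + 32·x^3 + 16·x^4)·Dx^2  (order 2).
h: a_k = 3, -12, 69/2, -84, 1441/8, -675/2, 123479/240, …
ICs: h(0) = 3, h′(0) = -12.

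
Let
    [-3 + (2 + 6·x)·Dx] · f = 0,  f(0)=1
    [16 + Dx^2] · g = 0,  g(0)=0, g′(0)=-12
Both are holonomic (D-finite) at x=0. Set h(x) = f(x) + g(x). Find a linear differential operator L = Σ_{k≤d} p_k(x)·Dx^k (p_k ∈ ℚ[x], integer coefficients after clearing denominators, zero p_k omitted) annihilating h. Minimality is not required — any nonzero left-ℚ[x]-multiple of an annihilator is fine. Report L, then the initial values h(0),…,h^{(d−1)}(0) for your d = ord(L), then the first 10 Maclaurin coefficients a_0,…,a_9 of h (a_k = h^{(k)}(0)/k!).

L = (-4368 - 18432·x - 27648·x^2) + (1760 + 17568·x + 55296·x^2 + 55296·x^3)·Dx + (-273 - 1152·x - 1728·x^2)·Dx^2 + (110 + 1098·x + 3456·x^2 + 3456·x^3)·Dx^3  (order 3).
h: a_k = 1, -21/2, -9/8, 539/16, -405/128, -24263/1280, -15309/1024, 9675107/215040, -2814669/32768, 13165093297/61931520, …
ICs: h(0) = 1, h′(0) = -21/2, h′′(0) = -9/4.

f: a_k = 1, 3/2, -9/8, 27/16, -405/128, 1701/256, -15309/1024, 72171/2048, -2814669/32768, 14073345/65536, …
g: a_k = 0, -12, 0, 32, 0, -128/5, 0, 1024/105, 0, -2048/945, …
Weyl lclm of L_f,L_g ⇒ L₀ (ord ≤ 3).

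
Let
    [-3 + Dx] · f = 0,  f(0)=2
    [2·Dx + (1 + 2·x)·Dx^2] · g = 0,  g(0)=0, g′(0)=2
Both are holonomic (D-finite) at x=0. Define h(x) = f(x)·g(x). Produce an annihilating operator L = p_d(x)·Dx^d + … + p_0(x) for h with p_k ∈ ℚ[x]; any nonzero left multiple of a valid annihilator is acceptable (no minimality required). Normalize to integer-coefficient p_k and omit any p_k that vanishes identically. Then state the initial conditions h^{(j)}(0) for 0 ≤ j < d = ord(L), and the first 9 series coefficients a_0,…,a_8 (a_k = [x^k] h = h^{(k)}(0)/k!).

L = (3 + 18·x) + (-4 - 12·x)·Dx + (1 + 2·x)·Dx^2  (order 2).
h: a_k = 0, 4, 8, 34/3, 8, 83/10, -1/3, 1137/140, -56/5, …
ICs: h(0) = 0, h′(0) = 4.

f: a_k = 2, 6, 9, 9, 27/4, 81/20, 81/40, 243/280, 729/2240, …
g: a_k = 0, 2, -2, 8/3, -4, 32/5, -32/3, 128/7, -32, …
f·g: L₀ = L_f ⊗_s L_g, ord ≤ 1·2.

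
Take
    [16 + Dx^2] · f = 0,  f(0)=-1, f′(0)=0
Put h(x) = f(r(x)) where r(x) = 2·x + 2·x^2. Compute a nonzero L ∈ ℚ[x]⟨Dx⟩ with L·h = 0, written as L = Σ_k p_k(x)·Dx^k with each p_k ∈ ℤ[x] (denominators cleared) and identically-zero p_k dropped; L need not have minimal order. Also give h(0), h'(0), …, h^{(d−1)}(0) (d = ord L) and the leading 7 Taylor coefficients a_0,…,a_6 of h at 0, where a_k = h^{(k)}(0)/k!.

f: a_k = -1, 0, 8, 0, -32/3, 0, 256/45, …
f∘r: x↦r, Dx↦Dx/r' in L_f ⇒ L₀.
L = (64 + 384·x + 768·x^2 + 512·x^3) - 2·Dx + (1 + 2·x)·Dx^2  (order 2).
h: a_k = -1, 0, 32, 64, -416/3, -2048/3, -29696/45, …
ICs: h(0) = -1, h′(0) = 0.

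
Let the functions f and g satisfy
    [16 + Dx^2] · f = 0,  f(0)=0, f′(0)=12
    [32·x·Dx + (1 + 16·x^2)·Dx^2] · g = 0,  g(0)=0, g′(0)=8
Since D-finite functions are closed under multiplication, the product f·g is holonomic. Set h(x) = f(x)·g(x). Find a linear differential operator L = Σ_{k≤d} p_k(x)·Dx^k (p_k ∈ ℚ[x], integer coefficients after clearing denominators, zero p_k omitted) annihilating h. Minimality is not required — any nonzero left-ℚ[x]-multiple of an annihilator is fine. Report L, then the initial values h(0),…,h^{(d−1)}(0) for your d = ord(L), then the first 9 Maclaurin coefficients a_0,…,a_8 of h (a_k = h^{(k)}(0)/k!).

L = (1280 + 53248·x^2 + 360448·x^4 + 2097152·x^6 + 8388608·x^8) + (1536·x + 40960·x^3 + 393216·x^5 + 2097152·x^7)·Dx + (96 + 4096·x^2 + 36864·x^4 + 262144·x^6 + 1048576·x^8)·Dx^2 + (96·x + 2560·x^3 + 24576·x^5 + 131072·x^7)·Dx^3 + (1 + 48·x^2 + 896·x^4 + 8192·x^6 + 32768·x^8)·Dx^4  (order 4).
h: a_k = 0, 0, 96, 0, -768, 0, 19456/3, 0, -352256/5, …
ICs: h(0) = 0, h′(0) = 0, h′′(0) = 192, h′′′(0) = 0.

f: a_k = 0, 12, 0, -32, 0, 128/5, 0, -1024/105, 0, …
g: a_k = 0, 8, 0, -128/3, 0, 2048/5, 0, -32768/7, 0, …
Product ⇒ symmetric product L₀, ord ≤ 4.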